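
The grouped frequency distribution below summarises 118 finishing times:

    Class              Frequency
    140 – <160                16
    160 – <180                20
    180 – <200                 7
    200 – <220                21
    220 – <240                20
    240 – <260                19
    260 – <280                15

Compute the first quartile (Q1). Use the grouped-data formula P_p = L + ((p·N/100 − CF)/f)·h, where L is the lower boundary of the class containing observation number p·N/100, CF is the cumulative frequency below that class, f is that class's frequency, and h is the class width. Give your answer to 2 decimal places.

173.50

N = 118; target position k = 25/100 · 118 = 29.5.
Cumulative frequencies: 16, 36, 43, 64, 84, 103, 118.
Observation 29.5 falls in the class 160 – <180.
L = 160, CF = 16, f = 20, h = 20.
P25 = 160 + ((29.5 − 16)/20)·20 = 160 + 13.5 = 173.5.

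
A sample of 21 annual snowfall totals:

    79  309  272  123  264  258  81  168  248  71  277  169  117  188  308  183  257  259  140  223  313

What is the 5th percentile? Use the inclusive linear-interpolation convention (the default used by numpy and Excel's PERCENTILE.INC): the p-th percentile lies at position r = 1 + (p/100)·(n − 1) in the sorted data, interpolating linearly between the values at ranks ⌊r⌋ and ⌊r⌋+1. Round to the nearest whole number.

79

Sorted: 71, 79, 81, 117, 123, 140, 168, 169, 183, 188, 223, 248, 257, 258, 259, 264, 272, 277, 308, 309, 313.
n = 21.
r = 1 + (5/100)·(21 − 1) = 1 + 1 = 2.
r is an integer, so P5 is the value at rank 2: 79.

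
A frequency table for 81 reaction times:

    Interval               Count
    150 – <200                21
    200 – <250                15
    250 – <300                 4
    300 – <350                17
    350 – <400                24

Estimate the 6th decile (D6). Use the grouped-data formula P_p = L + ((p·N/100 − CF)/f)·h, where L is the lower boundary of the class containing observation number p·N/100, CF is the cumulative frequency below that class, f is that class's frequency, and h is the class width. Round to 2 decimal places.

325.29

N = 81; target position k = 60/100 · 81 = 48.6.
Cumulative frequencies: 21, 36, 40, 57, 81.
Observation 48.6 falls in the class 300 – <350.
L = 300, CF = 40, f = 17, h = 50.
P60 = 300 + ((48.6 − 40)/17)·50 = 300 + 25.2941 = 325.294.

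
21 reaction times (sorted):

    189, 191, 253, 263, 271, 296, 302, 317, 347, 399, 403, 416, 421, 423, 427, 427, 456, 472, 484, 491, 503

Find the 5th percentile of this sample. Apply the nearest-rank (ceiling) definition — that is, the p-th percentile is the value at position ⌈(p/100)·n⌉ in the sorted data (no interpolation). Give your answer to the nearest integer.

191

n = 21.
Position = ⌈5/100 · 21⌉ = ⌈1.05⌉ = 2.
The value at rank 2 is 191.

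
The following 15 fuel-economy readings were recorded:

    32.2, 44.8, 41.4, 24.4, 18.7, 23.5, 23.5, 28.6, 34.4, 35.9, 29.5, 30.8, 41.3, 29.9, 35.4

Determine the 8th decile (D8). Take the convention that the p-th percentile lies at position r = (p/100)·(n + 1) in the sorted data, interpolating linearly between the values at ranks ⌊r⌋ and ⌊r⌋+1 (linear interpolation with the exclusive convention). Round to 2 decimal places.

40.22

Sorted: 18.7, 23.5, 23.5, 24.4, 28.6, 29.5, 29.9, 30.8, 32.2, 34.4, 35.4, 35.9, 41.3, 41.4, 44.8.
n = 15.
r = (80/100)·(15 + 1) = 12.8.
Rank 12 is 35.9 and rank 13 is 41.3.
Interpolate: 35.9 + 0.8·(41.3 − 35.9) = 35.9 + 0.8·5.4 = 40.22.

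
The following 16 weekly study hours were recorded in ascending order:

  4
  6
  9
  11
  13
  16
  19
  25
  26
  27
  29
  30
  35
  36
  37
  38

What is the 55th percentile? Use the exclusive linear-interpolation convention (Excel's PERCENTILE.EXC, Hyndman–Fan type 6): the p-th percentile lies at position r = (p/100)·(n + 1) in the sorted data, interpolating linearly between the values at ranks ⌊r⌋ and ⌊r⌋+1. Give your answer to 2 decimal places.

26.35

n = 16.
r = (55/100)·(16 + 1) = 9.35.
Rank 9 is 26 and rank 10 is 27.
Interpolate: 26 + 0.35·(27 − 26) = 26 + 0.35·1 = 26.35.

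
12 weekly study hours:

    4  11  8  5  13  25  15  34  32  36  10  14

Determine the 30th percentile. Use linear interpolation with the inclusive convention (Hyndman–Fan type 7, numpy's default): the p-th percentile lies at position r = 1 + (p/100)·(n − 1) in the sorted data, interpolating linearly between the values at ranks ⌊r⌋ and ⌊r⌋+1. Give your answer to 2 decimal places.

10.30

Sorted: 4, 5, 8, 10, 11, 13, 14, 15, 25, 32, 34, 36.
n = 12.
r = 1 + (30/100)·(12 − 1) = 1 + 3.3 = 4.3.
Rank 4 is 10 and rank 5 is 11.
Interpolate: 10 + 0.3·(11 − 10) = 10 + 0.3·1 = 10.3.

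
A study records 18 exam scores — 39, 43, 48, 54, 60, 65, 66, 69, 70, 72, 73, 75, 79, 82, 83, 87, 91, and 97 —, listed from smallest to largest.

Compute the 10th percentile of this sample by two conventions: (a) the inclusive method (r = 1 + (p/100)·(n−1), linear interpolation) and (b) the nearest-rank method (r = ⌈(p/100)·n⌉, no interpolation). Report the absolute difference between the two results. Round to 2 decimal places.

n = 18.
(a) r = 2.7; between ranks 2 (43) and 3 (48): 46.5.
(b) the nearest-rank method: rank 2 → 43.
|46.5 − 43| = 3.5.

3.50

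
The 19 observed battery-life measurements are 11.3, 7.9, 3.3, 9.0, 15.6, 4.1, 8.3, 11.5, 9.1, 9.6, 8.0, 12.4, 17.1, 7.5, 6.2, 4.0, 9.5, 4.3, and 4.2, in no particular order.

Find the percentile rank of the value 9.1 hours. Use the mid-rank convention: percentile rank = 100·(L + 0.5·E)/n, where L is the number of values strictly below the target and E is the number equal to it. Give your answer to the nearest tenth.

60.5

Sorted: 3.3, 4.0, 4.1, 4.2, 4.3, 6.2, 7.5, 7.9, 8.0, 8.3, 9.0, 9.1, 9.5, 9.6, 11.3, 11.5, 12.4, 15.6, 17.1.
Count below 9.1: L = 11; count equal: E = 1; n = 19.
Percentile rank = 100·(11 + 0.5·1)/19 = 100·11.5/19 = 60.53.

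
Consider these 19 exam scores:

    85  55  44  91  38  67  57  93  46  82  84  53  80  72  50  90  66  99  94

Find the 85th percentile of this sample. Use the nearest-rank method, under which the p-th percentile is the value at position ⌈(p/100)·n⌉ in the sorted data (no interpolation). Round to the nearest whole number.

Sorted: 38, 44, 46, 50, 53, 55, 57, 66, 67, 72, 80, 82, 84, 85, 90, 91, 93, 94, 99.
n = 19.
Position = ⌈85/100 · 19⌉ = ⌈16.15⌉ = 17.
The value at rank 17 is 93.

93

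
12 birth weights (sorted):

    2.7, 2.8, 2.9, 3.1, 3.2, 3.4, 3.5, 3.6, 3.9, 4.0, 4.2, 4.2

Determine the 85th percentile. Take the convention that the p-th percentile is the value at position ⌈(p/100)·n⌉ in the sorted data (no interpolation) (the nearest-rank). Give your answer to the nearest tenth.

4.2

n = 12.
Position = ⌈85/100 · 12⌉ = ⌈10.2⌉ = 11.
The value at rank 11 is 4.2.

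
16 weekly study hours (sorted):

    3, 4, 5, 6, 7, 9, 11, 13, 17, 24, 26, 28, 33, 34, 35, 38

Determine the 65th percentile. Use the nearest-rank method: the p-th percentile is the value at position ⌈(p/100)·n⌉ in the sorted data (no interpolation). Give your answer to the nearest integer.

26

n = 16.
Position = ⌈65/100 · 16⌉ = ⌈10.4⌉ = 11.
The value at rank 11 is 26.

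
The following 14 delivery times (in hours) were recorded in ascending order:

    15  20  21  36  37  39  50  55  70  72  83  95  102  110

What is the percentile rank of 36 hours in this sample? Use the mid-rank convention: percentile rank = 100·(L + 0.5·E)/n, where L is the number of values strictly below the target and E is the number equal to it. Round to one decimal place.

Count below 36: L = 3; count equal: E = 1; n = 14.
Percentile rank = 100·(3 + 0.5·1)/14 = 100·3.5/14 = 25.

25.0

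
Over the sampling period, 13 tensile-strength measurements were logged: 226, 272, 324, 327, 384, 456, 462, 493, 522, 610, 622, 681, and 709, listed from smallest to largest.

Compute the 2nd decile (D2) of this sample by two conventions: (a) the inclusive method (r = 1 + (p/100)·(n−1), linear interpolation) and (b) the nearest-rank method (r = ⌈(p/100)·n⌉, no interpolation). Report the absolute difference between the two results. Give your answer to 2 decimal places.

1.20

n = 13.
(a) r = 3.4; between ranks 3 (324) and 4 (327): 325.2.
(b) the nearest-rank method: rank 3 → 324.
|325.2 − 324| = 1.2.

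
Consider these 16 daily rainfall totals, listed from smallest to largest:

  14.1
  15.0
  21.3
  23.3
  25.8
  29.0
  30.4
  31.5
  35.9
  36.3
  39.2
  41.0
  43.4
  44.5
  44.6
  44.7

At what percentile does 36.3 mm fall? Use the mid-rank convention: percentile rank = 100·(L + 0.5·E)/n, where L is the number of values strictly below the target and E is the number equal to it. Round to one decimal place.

Count below 36.3: L = 9; count equal: E = 1; n = 16.
Percentile rank = 100·(9 + 0.5·1)/16 = 100·9.5/16 = 59.38.

59.4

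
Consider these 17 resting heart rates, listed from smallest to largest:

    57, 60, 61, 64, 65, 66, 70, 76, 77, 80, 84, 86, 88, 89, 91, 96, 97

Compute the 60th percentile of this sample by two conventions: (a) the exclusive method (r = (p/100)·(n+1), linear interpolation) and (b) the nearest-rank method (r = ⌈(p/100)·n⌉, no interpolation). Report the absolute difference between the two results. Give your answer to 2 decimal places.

n = 17.
(a) r = 10.8; between ranks 10 (80) and 11 (84): 83.2.
(b) the nearest-rank method: rank 11 → 84.
|83.2 − 84| = 0.8.

0.80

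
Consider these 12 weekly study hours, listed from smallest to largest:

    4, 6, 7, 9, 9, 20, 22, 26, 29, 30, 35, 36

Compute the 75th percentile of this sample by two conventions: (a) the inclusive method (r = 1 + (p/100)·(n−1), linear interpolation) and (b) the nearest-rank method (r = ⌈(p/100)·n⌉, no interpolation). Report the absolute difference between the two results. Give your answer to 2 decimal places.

0.25

n = 12.
(a) r = 9.25; between ranks 9 (29) and 10 (30): 29.25.
(b) the nearest-rank method: rank 9 → 29.
|29.25 − 29| = 0.25.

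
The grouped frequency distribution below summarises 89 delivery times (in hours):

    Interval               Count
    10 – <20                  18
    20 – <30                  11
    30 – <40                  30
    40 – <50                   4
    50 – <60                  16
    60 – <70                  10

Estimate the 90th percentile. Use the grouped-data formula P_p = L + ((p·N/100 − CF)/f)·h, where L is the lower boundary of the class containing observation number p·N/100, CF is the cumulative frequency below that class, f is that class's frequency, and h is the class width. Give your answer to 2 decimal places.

N = 89; target position k = 90/100 · 89 = 80.1.
Cumulative frequencies: 18, 29, 59, 63, 79, 89.
Observation 80.1 falls in the class 60 – <70.
L = 60, CF = 79, f = 10, h = 10.
P90 = 60 + ((80.1 − 79)/10)·10 = 60 + 1.1 = 61.1.

61.10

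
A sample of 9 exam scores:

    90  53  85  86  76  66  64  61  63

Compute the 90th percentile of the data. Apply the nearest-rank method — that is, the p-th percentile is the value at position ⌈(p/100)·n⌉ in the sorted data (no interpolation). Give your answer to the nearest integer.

90

Sorted: 53, 61, 63, 64, 66, 76, 85, 86, 90.
n = 9.
Position = ⌈90/100 · 9⌉ = ⌈8.1⌉ = 9.
The value at rank 9 is 90.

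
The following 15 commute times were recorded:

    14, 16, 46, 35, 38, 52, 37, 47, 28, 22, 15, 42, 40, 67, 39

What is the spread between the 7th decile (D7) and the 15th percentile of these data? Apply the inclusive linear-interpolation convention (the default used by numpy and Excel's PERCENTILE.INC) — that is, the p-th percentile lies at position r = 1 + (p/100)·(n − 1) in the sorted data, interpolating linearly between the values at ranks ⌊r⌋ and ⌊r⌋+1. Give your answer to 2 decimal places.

Sorted: 14, 15, 16, 22, 28, 35, 37, 38, 39, 40, 42, 46, 47, 52, 67.
n = 15.
P15: r = 3.1; ranks 3–4 are 16, 22; interpolating gives 16.6.
P70: r = 10.8; ranks 10–11 are 40, 42; interpolating gives 41.6.
Difference: 41.6 − 16.6 = 25.

25.00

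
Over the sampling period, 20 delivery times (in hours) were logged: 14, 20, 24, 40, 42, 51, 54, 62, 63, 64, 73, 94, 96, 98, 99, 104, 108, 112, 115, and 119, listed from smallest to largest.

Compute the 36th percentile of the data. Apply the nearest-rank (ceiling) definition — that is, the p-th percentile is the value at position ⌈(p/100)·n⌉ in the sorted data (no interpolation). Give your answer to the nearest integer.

n = 20.
Position = ⌈36/100 · 20⌉ = ⌈7.2⌉ = 8.
The value at rank 8 is 62.

62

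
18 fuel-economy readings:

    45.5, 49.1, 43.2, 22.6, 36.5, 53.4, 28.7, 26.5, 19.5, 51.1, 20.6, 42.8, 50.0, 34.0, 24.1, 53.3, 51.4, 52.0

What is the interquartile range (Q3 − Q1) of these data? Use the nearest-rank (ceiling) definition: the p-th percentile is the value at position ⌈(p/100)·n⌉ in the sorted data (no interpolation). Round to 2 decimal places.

Sorted: 19.5, 20.6, 22.6, 24.1, 26.5, 28.7, 34.0, 36.5, 42.8, 43.2, 45.5, 49.1, 50.0, 51.1, 51.4, 52.0, 53.3, 53.4.
n = 18.
P25: rank ⌈25/100·18⌉ = 5 → 26.5.
P75: rank ⌈75/100·18⌉ = 14 → 51.1.
Difference: 51.1 − 26.5 = 24.6.

24.60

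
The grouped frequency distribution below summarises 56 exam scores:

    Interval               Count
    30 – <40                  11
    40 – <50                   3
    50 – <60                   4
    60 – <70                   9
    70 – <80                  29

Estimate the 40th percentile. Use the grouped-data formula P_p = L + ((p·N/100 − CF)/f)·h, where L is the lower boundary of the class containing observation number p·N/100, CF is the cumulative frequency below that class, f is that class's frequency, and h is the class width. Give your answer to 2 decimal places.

64.89

N = 56; target position k = 40/100 · 56 = 22.4.
Cumulative frequencies: 11, 14, 18, 27, 56.
Observation 22.4 falls in the class 60 – <70.
L = 60, CF = 18, f = 9, h = 10.
P40 = 60 + ((22.4 − 18)/9)·10 = 60 + 4.88889 = 64.8889.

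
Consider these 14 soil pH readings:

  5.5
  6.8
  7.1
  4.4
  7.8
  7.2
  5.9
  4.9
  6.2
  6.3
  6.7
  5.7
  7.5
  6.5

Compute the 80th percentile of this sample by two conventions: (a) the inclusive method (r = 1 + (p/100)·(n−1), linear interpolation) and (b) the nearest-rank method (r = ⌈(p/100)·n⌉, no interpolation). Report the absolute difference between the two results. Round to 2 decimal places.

Sorted: 4.4, 4.9, 5.5, 5.7, 5.9, 6.2, 6.3, 6.5, 6.7, 6.8, 7.1, 7.2, 7.5, 7.8.
n = 14.
(a) r = 11.4; between ranks 11 (7.1) and 12 (7.2): 7.14.
(b) the nearest-rank method: rank 12 → 7.2.
|7.14 − 7.2| = 0.06.

0.06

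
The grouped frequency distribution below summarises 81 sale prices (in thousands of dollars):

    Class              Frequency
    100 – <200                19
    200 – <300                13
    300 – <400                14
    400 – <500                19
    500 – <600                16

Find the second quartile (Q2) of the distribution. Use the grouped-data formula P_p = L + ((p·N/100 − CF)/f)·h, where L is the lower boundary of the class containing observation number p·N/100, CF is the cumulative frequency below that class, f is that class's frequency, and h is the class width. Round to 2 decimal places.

360.71

N = 81; target position k = 50/100 · 81 = 40.5.
Cumulative frequencies: 19, 32, 46, 65, 81.
Observation 40.5 falls in the class 300 – <400.
L = 300, CF = 32, f = 14, h = 100.
P50 = 300 + ((40.5 − 32)/14)·100 = 300 + 60.7143 = 360.714.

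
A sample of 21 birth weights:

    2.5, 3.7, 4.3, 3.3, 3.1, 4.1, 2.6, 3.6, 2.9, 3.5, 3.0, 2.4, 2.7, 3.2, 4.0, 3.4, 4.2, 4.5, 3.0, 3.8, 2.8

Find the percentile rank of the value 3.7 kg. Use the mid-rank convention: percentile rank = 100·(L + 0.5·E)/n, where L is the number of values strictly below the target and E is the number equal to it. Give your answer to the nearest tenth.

Sorted: 2.4, 2.5, 2.6, 2.7, 2.8, 2.9, 3.0, 3.0, 3.1, 3.2, 3.3, 3.4, 3.5, 3.6, 3.7, 3.8, 4.0, 4.1, 4.2, 4.3, 4.5.
Count below 3.7: L = 14; count equal: E = 1; n = 21.
Percentile rank = 100·(14 + 0.5·1)/21 = 100·14.5/21 = 69.05.

69.0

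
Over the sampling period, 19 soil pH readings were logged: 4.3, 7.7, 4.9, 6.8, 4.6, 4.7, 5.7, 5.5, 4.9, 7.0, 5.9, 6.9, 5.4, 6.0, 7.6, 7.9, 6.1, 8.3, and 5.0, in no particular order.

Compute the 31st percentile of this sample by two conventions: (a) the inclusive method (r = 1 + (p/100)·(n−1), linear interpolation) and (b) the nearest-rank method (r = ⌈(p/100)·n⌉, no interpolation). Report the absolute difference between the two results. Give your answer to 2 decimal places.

0.23

Sorted: 4.3, 4.6, 4.7, 4.9, 4.9, 5.0, 5.4, 5.5, 5.7, 5.9, 6.0, 6.1, 6.8, 6.9, 7.0, 7.6, 7.7, 7.9, 8.3.
n = 19.
(a) r = 6.58; between ranks 6 (5.0) and 7 (5.4): 5.232.
(b) the nearest-rank method: rank 6 → 5.
|5.232 − 5| = 0.232.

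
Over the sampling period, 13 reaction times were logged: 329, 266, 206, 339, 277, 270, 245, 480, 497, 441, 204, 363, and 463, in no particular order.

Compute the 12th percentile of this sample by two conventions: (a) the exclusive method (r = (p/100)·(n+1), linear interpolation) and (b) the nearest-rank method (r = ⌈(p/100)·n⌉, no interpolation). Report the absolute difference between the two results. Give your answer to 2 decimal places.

Sorted: 204, 206, 245, 266, 270, 277, 329, 339, 363, 441, 463, 480, 497.
n = 13.
(a) r = 1.68; between ranks 1 (204) and 2 (206): 205.36.
(b) the nearest-rank method: rank 2 → 206.
|205.36 − 206| = 0.64.

0.64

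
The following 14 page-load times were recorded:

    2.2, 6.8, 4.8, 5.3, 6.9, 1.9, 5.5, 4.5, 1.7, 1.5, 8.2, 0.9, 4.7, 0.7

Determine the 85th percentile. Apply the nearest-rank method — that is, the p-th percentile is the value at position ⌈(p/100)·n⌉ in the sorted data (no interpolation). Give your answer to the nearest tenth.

6.8

Sorted: 0.7, 0.9, 1.5, 1.7, 1.9, 2.2, 4.5, 4.7, 4.8, 5.3, 5.5, 6.8, 6.9, 8.2.
n = 14.
Position = ⌈85/100 · 14⌉ = ⌈11.9⌉ = 12.
The value at rank 12 is 6.8.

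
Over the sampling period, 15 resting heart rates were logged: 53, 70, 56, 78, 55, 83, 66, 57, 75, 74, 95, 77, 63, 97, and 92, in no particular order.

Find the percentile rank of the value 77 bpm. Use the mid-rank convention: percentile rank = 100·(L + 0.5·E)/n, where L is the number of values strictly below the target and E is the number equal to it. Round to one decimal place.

63.3

Sorted: 53, 55, 56, 57, 63, 66, 70, 74, 75, 77, 78, 83, 92, 95, 97.
Count below 77: L = 9; count equal: E = 1; n = 15.
Percentile rank = 100·(9 + 0.5·1)/15 = 100·9.5/15 = 63.33.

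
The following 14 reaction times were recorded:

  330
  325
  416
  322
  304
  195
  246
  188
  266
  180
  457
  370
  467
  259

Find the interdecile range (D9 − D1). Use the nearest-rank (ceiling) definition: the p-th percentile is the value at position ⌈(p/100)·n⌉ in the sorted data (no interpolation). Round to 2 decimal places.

269.00

Sorted: 180, 188, 195, 246, 259, 266, 304, 322, 325, 330, 370, 416, 457, 467.
n = 14.
P10: rank ⌈10/100·14⌉ = 2 → 188.
P90: rank ⌈90/100·14⌉ = 13 → 457.
Difference: 457 − 188 = 269.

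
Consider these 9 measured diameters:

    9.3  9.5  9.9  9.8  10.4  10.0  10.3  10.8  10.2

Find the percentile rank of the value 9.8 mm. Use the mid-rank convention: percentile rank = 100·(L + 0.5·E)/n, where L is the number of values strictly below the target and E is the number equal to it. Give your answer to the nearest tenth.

27.8

Sorted: 9.3, 9.5, 9.8, 9.9, 10.0, 10.2, 10.3, 10.4, 10.8.
Count below 9.8: L = 2; count equal: E = 1; n = 9.
Percentile rank = 100·(2 + 0.5·1)/9 = 100·2.5/9 = 27.78.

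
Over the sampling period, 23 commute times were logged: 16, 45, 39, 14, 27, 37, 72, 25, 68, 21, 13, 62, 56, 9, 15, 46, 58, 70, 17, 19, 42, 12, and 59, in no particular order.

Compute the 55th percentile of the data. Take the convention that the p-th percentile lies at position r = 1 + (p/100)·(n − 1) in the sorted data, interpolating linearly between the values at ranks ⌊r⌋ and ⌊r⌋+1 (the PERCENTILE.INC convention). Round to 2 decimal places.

39.30

Sorted: 9, 12, 13, 14, 15, 16, 17, 19, 21, 25, 27, 37, 39, 42, 45, 46, 56, 58, 59, 62, 68, 70, 72.
n = 23.
r = 1 + (55/100)·(23 − 1) = 1 + 12.1 = 13.1.
Rank 13 is 39 and rank 14 is 42.
Interpolate: 39 + 0.1·(42 − 39) = 39 + 0.1·3 = 39.3.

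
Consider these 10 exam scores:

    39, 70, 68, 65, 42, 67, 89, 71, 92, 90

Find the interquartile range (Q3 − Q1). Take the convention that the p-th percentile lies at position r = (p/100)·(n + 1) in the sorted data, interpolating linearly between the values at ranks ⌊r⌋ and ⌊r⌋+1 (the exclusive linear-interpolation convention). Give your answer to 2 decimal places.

Sorted: 39, 42, 65, 67, 68, 70, 71, 89, 90, 92.
n = 10.
P25: r = 2.75; ranks 2–3 are 42, 65; interpolating gives 59.25.
P75: r = 8.25; ranks 8–9 are 89, 90; interpolating gives 89.25.
Difference: 89.25 − 59.25 = 30.

30.00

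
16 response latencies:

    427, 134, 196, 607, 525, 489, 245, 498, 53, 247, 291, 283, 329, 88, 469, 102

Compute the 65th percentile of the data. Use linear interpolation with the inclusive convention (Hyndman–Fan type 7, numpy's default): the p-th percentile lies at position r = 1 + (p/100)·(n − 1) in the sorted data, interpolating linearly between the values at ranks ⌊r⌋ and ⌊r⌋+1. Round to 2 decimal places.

Sorted: 53, 88, 102, 134, 196, 245, 247, 283, 291, 329, 427, 469, 489, 498, 525, 607.
n = 16.
r = 1 + (65/100)·(16 − 1) = 1 + 9.75 = 10.75.
Rank 10 is 329 and rank 11 is 427.
Interpolate: 329 + 0.75·(427 − 329) = 329 + 0.75·98 = 402.5.

402.50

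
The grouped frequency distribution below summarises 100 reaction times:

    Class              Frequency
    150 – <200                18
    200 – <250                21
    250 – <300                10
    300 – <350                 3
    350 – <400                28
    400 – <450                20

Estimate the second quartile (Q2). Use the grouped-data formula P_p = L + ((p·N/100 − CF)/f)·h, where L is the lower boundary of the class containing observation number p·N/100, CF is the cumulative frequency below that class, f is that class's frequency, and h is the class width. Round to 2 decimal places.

316.67

N = 100; target position k = 50/100 · 100 = 50.
Cumulative frequencies: 18, 39, 49, 52, 80, 100.
Observation 50 falls in the class 300 – <350.
L = 300, CF = 49, f = 3, h = 50.
P50 = 300 + ((50 − 49)/3)·50 = 300 + 16.6667 = 316.667.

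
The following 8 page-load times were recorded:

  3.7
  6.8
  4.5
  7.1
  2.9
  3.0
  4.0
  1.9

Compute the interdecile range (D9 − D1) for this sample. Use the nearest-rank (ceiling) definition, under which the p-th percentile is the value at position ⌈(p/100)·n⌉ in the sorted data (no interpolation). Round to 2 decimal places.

Sorted: 1.9, 2.9, 3.0, 3.7, 4.0, 4.5, 6.8, 7.1.
n = 8.
P10: rank ⌈10/100·8⌉ = 1 → 1.9.
P90: rank ⌈90/100·8⌉ = 8 → 7.1.
Difference: 7.1 − 1.9 = 5.2.

5.20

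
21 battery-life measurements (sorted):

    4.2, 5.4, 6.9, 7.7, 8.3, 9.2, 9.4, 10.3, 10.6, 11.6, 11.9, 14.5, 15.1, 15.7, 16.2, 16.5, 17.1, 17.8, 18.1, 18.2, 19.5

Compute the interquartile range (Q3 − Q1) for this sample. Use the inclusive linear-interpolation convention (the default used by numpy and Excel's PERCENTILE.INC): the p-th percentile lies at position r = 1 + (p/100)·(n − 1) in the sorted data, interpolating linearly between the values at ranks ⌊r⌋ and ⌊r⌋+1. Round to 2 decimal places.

n = 21.
P25: r = 6 (integer) → 9.2.
P75: r = 16 (integer) → 16.5.
Difference: 16.5 − 9.2 = 7.3.

7.30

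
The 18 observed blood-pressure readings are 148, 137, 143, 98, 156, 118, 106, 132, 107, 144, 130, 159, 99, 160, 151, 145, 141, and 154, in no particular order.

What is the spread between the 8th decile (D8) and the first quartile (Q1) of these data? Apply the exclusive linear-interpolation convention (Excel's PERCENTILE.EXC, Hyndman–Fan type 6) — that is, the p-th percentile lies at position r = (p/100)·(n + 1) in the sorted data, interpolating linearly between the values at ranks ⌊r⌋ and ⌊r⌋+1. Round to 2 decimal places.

39.15

Sorted: 98, 99, 106, 107, 118, 130, 132, 137, 141, 143, 144, 145, 148, 151, 154, 156, 159, 160.
n = 18.
P25: r = 4.75; ranks 4–5 are 107, 118; interpolating gives 115.25.
P80: r = 15.2; ranks 15–16 are 154, 156; interpolating gives 154.4.
Difference: 154.4 − 115.25 = 39.15.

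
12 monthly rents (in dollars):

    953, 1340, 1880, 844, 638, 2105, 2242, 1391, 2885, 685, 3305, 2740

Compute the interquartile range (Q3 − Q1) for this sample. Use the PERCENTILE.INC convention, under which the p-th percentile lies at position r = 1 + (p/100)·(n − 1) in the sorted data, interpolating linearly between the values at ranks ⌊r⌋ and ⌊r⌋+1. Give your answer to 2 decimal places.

Sorted: 638, 685, 844, 953, 1340, 1391, 1880, 2105, 2242, 2740, 2885, 3305.
n = 12.
P25: r = 3.75; ranks 3–4 are 844, 953; interpolating gives 925.75.
P75: r = 9.25; ranks 9–10 are 2242, 2740; interpolating gives 2366.5.
Difference: 2366.5 − 925.75 = 1440.75.

1440.75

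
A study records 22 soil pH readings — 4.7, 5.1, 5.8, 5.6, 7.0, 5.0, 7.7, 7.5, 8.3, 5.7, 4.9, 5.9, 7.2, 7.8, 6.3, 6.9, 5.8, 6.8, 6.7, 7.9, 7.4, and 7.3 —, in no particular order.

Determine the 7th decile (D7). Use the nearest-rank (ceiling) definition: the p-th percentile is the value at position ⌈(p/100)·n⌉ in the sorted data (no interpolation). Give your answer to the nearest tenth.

Sorted: 4.7, 4.9, 5.0, 5.1, 5.6, 5.7, 5.8, 5.8, 5.9, 6.3, 6.7, 6.8, 6.9, 7.0, 7.2, 7.3, 7.4, 7.5, 7.7, 7.8, 7.9, 8.3.
n = 22.
Position = ⌈70/100 · 22⌉ = ⌈15.4⌉ = 16.
The value at rank 16 is 7.3.

7.3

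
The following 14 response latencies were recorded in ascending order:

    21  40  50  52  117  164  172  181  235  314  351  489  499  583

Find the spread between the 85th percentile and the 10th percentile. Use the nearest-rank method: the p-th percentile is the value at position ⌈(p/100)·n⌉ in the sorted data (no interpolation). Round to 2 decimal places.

n = 14.
P10: rank ⌈10/100·14⌉ = 2 → 40.
P85: rank ⌈85/100·14⌉ = 12 → 489.
Difference: 489 − 40 = 449.

449.00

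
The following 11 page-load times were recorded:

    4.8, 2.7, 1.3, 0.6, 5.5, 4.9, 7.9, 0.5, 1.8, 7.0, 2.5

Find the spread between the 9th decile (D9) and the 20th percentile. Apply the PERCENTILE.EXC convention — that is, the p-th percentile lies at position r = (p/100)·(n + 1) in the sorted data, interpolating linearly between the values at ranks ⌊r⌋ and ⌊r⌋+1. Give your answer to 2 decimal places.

6.84

Sorted: 0.5, 0.6, 1.3, 1.8, 2.5, 2.7, 4.8, 4.9, 5.5, 7.0, 7.9.
n = 11.
P20: r = 2.4; ranks 2–3 are 0.6, 1.3; interpolating gives 0.88.
P90: r = 10.8; ranks 10–11 are 7.0, 7.9; interpolating gives 7.72.
Difference: 7.72 − 0.88 = 6.84.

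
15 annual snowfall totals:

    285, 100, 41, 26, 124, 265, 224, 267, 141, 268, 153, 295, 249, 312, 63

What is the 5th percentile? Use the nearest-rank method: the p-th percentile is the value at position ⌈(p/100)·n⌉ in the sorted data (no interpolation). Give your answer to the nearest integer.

Sorted: 26, 41, 63, 100, 124, 141, 153, 224, 249, 265, 267, 268, 285, 295, 312.
n = 15.
Position = ⌈5/100 · 15⌉ = ⌈0.75⌉ = 1.
The value at rank 1 is 26.

26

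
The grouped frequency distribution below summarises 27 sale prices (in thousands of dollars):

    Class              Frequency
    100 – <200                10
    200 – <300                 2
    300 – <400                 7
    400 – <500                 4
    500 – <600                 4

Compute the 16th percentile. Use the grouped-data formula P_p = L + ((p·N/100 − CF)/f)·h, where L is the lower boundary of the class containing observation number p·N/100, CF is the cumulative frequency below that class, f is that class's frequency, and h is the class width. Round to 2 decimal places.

N = 27; target position k = 16/100 · 27 = 4.32.
Cumulative frequencies: 10, 12, 19, 23, 27.
Observation 4.32 falls in the class 100 – <200.
L = 100, CF = 0, f = 10, h = 100.
P16 = 100 + ((4.32 − 0)/10)·100 = 100 + 43.2 = 143.2.

143.20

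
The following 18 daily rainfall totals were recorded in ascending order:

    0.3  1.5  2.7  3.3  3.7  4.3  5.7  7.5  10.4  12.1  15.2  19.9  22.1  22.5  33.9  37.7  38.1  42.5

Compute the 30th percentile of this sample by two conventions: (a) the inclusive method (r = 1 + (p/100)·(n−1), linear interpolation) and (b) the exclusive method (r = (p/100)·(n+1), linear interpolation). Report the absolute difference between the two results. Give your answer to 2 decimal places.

n = 18.
(a) r = 6.1; between ranks 6 (4.3) and 7 (5.7): 4.44.
(b) r = 5.7; between ranks 5 (3.7) and 6 (4.3): 4.12.
|4.44 − 4.12| = 0.32.

0.32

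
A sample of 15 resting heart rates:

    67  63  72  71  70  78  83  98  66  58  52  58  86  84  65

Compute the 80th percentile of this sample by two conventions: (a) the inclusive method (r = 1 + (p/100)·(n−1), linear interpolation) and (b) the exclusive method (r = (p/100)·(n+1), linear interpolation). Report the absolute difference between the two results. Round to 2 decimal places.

Sorted: 52, 58, 58, 63, 65, 66, 67, 70, 71, 72, 78, 83, 84, 86, 98.
n = 15.
(a) r = 12.2; between ranks 12 (83) and 13 (84): 83.2.
(b) r = 12.8; between ranks 12 (83) and 13 (84): 83.8.
|83.2 − 83.8| = 0.6.

0.60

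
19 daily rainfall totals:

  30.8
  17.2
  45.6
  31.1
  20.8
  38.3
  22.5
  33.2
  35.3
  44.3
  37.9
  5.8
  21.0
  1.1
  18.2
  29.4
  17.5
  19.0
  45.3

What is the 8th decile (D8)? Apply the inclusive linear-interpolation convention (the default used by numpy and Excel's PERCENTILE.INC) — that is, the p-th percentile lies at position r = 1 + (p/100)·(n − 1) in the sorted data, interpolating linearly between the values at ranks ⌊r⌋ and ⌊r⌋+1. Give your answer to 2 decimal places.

Sorted: 1.1, 5.8, 17.2, 17.5, 18.2, 19.0, 20.8, 21.0, 22.5, 29.4, 30.8, 31.1, 33.2, 35.3, 37.9, 38.3, 44.3, 45.3, 45.6.
n = 19.
r = 1 + (80/100)·(19 − 1) = 1 + 14.4 = 15.4.
Rank 15 is 37.9 and rank 16 is 38.3.
Interpolate: 37.9 + 0.4·(38.3 − 37.9) = 37.9 + 0.4·0.4 = 38.06.

38.06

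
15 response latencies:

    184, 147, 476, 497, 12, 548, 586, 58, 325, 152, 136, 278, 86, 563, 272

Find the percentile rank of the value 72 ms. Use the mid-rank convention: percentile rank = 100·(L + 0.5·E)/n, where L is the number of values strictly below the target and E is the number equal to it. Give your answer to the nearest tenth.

Sorted: 12, 58, 86, 136, 147, 152, 184, 272, 278, 325, 476, 497, 548, 563, 586.
Count below 72: L = 2; count equal: E = 0; n = 15.
Percentile rank = 100·(2 + 0.5·0)/15 = 100·2/15 = 13.33.

13.3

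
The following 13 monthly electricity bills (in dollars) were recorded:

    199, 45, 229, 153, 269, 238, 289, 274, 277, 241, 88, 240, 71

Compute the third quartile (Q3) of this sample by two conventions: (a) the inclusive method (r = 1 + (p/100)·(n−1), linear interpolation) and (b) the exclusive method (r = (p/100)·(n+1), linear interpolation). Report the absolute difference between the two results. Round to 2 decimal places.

2.50

Sorted: 45, 71, 88, 153, 199, 229, 238, 240, 241, 269, 274, 277, 289.
n = 13.
(a) r = 10 → value at rank 10 = 269.
(b) r = 10.5; between ranks 10 (269) and 11 (274): 271.5.
|269 − 271.5| = 2.5.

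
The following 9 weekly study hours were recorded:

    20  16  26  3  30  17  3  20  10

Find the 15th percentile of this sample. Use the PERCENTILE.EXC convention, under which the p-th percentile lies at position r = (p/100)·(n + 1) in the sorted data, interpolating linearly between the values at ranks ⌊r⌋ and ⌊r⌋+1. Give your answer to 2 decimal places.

3.00

Sorted: 3, 3, 10, 16, 17, 20, 20, 26, 30.
n = 9.
r = (15/100)·(9 + 1) = 1.5.
Rank 1 is 3 and rank 2 is 3.
Interpolate: 3 + 0.5·(3 − 3) = 3 + 0.5·0 = 3.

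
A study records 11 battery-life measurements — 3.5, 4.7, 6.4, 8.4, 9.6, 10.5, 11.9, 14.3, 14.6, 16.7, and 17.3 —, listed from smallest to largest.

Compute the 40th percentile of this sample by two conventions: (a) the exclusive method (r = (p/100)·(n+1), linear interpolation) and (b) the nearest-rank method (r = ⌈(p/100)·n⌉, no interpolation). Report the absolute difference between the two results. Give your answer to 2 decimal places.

n = 11.
(a) r = 4.8; between ranks 4 (8.4) and 5 (9.6): 9.36.
(b) the nearest-rank method: rank 5 → 9.6.
|9.36 − 9.6| = 0.24.

0.24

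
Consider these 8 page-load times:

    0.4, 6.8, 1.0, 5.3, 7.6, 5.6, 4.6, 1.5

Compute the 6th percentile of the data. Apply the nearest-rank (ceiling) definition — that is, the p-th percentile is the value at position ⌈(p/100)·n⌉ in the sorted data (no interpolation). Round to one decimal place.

0.4

Sorted: 0.4, 1.0, 1.5, 4.6, 5.3, 5.6, 6.8, 7.6.
n = 8.
Position = ⌈6/100 · 8⌉ = ⌈0.48⌉ = 1.
The value at rank 1 is 0.4.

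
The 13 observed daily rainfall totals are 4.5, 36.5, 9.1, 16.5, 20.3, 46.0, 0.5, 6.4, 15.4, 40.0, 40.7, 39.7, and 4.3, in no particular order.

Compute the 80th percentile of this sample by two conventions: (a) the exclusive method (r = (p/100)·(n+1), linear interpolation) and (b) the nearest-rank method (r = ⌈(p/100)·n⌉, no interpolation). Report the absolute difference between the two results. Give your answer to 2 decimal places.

Sorted: 0.5, 4.3, 4.5, 6.4, 9.1, 15.4, 16.5, 20.3, 36.5, 39.7, 40.0, 40.7, 46.0.
n = 13.
(a) r = 11.2; between ranks 11 (40.0) and 12 (40.7): 40.14.
(b) the nearest-rank method: rank 11 → 40.
|40.14 − 40| = 0.14.

0.14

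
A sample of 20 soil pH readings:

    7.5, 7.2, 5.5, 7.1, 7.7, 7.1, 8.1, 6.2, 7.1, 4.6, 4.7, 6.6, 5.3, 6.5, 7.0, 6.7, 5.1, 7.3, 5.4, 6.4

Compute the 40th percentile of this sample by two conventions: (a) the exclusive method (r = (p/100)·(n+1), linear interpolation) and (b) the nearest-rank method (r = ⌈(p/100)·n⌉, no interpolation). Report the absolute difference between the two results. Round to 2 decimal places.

Sorted: 4.6, 4.7, 5.1, 5.3, 5.4, 5.5, 6.2, 6.4, 6.5, 6.6, 6.7, 7.0, 7.1, 7.1, 7.1, 7.2, 7.3, 7.5, 7.7, 8.1.
n = 20.
(a) r = 8.4; between ranks 8 (6.4) and 9 (6.5): 6.44.
(b) the nearest-rank method: rank 8 → 6.4.
|6.44 − 6.4| = 0.04.

0.04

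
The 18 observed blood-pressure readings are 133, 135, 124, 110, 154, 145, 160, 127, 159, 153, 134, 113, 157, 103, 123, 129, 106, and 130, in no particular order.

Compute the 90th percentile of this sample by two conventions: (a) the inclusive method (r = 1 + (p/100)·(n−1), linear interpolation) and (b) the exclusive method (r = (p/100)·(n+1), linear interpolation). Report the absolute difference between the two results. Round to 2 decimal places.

1.50

Sorted: 103, 106, 110, 113, 123, 124, 127, 129, 130, 133, 134, 135, 145, 153, 154, 157, 159, 160.
n = 18.
(a) r = 16.3; between ranks 16 (157) and 17 (159): 157.6.
(b) r = 17.1; between ranks 17 (159) and 18 (160): 159.1.
|157.6 − 159.1| = 1.5.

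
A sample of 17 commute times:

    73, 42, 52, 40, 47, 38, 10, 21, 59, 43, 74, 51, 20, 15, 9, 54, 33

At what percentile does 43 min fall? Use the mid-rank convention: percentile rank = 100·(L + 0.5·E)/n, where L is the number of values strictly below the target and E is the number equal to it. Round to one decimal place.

55.9

Sorted: 9, 10, 15, 20, 21, 33, 38, 40, 42, 43, 47, 51, 52, 54, 59, 73, 74.
Count below 43: L = 9; count equal: E = 1; n = 17.
Percentile rank = 100·(9 + 0.5·1)/17 = 100·9.5/17 = 55.88.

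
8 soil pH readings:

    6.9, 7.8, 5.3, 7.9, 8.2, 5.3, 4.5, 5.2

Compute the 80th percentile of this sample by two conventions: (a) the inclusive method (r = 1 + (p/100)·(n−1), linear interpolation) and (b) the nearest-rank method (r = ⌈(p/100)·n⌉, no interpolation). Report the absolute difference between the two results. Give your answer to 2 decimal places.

0.04

Sorted: 4.5, 5.2, 5.3, 5.3, 6.9, 7.8, 7.9, 8.2.
n = 8.
(a) r = 6.6; between ranks 6 (7.8) and 7 (7.9): 7.86.
(b) the nearest-rank method: rank 7 → 7.9.
|7.86 − 7.9| = 0.04.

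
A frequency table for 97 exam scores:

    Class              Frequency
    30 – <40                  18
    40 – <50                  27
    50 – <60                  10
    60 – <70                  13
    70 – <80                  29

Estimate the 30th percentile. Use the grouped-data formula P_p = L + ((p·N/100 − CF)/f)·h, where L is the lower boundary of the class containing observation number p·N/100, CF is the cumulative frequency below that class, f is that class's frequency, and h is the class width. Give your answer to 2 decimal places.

N = 97; target position k = 30/100 · 97 = 29.1.
Cumulative frequencies: 18, 45, 55, 68, 97.
Observation 29.1 falls in the class 40 – <50.
L = 40, CF = 18, f = 27, h = 10.
P30 = 40 + ((29.1 − 18)/27)·10 = 40 + 4.11111 = 44.1111.

44.11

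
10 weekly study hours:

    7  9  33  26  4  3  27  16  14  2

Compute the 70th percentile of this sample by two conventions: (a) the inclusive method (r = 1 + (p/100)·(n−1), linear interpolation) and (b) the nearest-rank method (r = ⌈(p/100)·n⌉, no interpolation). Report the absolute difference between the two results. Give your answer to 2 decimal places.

Sorted: 2, 3, 4, 7, 9, 14, 16, 26, 27, 33.
n = 10.
(a) r = 7.3; between ranks 7 (16) and 8 (26): 19.
(b) the nearest-rank method: rank 7 → 16.
|19 − 16| = 3.

3.00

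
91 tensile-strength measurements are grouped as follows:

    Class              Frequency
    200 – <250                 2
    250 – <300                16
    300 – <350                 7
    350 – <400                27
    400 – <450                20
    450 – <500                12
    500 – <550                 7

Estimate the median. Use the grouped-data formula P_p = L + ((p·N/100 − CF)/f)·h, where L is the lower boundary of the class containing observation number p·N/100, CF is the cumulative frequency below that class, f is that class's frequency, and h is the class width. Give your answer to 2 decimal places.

387.96

N = 91; target position k = 50/100 · 91 = 45.5.
Cumulative frequencies: 2, 18, 25, 52, 72, 84, 91.
Observation 45.5 falls in the class 350 – <400.
L = 350, CF = 25, f = 27, h = 50.
P50 = 350 + ((45.5 − 25)/27)·50 = 350 + 37.963 = 387.963.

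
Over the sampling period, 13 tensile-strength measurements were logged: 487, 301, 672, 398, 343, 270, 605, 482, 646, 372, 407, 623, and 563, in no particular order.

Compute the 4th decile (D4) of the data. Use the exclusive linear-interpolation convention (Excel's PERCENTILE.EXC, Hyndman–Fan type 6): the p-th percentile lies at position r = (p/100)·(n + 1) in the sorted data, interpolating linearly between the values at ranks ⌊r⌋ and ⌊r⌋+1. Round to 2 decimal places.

403.40

Sorted: 270, 301, 343, 372, 398, 407, 482, 487, 563, 605, 623, 646, 672.
n = 13.
r = (40/100)·(13 + 1) = 5.6.
Rank 5 is 398 and rank 6 is 407.
Interpolate: 398 + 0.6·(407 − 398) = 398 + 0.6·9 = 403.4.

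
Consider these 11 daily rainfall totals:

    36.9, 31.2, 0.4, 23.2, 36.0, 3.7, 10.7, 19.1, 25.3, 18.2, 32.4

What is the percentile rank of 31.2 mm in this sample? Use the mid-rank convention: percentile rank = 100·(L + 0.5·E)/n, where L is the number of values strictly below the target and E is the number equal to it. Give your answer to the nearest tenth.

Sorted: 0.4, 3.7, 10.7, 18.2, 19.1, 23.2, 25.3, 31.2, 32.4, 36.0, 36.9.
Count below 31.2: L = 7; count equal: E = 1; n = 11.
Percentile rank = 100·(7 + 0.5·1)/11 = 100·7.5/11 = 68.18.

68.2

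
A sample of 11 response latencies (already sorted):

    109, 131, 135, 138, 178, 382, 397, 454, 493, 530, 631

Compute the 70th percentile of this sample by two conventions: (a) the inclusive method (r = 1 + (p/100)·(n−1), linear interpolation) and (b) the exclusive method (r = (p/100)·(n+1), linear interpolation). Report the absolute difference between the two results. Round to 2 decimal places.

15.60

n = 11.
(a) r = 8 → value at rank 8 = 454.
(b) r = 8.4; between ranks 8 (454) and 9 (493): 469.6.
|454 − 469.6| = 15.6.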